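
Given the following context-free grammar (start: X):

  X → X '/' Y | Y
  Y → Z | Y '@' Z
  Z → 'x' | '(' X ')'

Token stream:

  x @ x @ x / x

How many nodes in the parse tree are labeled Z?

[X [X [Y [Y [Y [Z x]] @ [Z x]] @ [Z x]]] / [Y [Z x]]]

4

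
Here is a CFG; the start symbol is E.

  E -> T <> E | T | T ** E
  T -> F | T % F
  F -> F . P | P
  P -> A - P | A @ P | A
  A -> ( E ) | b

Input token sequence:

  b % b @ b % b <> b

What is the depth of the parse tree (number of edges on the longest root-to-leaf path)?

7

[E [T [T [T [F [P [A b]]]] % [F [P [A b] @ [P [A b]]]]] % [F [P [A b]]]] <> [E [T [F [P [A b]]]]]]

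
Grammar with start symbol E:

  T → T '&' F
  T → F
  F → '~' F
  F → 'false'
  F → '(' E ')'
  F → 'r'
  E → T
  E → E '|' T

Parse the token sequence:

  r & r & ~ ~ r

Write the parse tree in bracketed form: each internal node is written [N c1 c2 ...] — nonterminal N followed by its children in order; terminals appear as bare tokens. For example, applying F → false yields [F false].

[E [T [T [T [F r]] & [F r]] & [F ~ [F ~ [F r]]]]]

E
T
T & F
T & F & F
F & F & F
r & F & F
r & r & F
r & r & ~ F
r & r & ~ ~ F
r & r & ~ ~ r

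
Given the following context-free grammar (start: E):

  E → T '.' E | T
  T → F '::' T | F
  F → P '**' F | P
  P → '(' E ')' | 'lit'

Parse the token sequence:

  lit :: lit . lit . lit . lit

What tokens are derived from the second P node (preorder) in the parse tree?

lit

[E [T [F [P lit]] :: [T [F [P lit]]]] . [E [T [F [P lit]]] . [E [T [F [P lit]]] . [E [T [F [P lit]]]]]]]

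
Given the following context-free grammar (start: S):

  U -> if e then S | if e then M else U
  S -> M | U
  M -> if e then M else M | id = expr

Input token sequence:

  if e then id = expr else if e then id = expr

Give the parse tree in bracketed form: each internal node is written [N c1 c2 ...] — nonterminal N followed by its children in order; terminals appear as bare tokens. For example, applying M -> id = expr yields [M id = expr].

[S [U if e then [M id = expr] else [U if e then [S [M id = expr]]]]]

S
U
if e then M else U
if e then id = expr else U
if e then id = expr else if e then S
if e then id = expr else if e then M
if e then id = expr else if e then id = expr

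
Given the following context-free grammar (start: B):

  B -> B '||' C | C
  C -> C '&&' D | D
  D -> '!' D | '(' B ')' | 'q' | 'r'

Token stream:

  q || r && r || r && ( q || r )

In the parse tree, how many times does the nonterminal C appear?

[B [B [B [C [D q]]] || [C [C [D r]] && [D r]]] || [C [C [D r]] && [D ( [B [B [C [D q]]] || [C [D r]]] )]]]

7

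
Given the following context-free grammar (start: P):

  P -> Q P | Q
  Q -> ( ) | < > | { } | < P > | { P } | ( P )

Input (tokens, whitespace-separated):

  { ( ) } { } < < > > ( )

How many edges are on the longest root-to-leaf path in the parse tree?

[P [Q { [P [Q ( )]] }] [P [Q { }] [P [Q < [P [Q < >]] >] [P [Q ( )]]]]]

6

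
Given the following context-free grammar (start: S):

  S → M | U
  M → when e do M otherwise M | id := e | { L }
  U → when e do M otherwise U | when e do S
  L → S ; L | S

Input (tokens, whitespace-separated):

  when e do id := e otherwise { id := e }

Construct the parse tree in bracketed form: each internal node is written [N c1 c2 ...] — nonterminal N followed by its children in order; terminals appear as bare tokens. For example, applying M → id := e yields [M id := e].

[S [M when e do [M id := e] otherwise [M { [L [S [M id := e]]] }]]]

S
M
when e do M otherwise M
when e do id := e otherwise M
when e do id := e otherwise { L }
when e do id := e otherwise { S }
when e do id := e otherwise { M }
when e do id := e otherwise { id := e }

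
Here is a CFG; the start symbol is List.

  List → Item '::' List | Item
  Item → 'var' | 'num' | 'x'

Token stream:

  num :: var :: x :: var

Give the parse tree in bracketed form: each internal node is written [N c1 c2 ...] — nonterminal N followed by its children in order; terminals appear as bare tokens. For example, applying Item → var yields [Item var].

List
Item :: List
num :: List
num :: Item :: List
num :: var :: List
num :: var :: Item :: List
num :: var :: x :: List
num :: var :: x :: Item
num :: var :: x :: var

[List [Item num] :: [List [Item var] :: [List [Item x] :: [List [Item var]]]]]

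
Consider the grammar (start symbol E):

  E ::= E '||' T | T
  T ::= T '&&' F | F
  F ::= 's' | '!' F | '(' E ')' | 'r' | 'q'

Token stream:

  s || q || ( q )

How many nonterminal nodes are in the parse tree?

[E [E [E [T [F s]]] || [T [F q]]] || [T [F ( [E [T [F q]]] )]]]

12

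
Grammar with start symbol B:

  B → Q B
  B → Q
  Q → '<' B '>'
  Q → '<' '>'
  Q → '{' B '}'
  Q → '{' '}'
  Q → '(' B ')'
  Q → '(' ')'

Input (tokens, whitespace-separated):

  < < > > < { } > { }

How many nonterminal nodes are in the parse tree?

[B [Q < [B [Q < >]] >] [B [Q < [B [Q { }]] >] [B [Q { }]]]]

10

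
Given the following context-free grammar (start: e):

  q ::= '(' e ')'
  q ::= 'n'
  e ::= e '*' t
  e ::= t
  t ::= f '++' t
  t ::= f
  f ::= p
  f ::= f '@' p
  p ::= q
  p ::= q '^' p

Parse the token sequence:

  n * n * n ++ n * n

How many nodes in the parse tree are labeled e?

[e [e [e [e [t [f [p [q n]]]]] * [t [f [p [q n]]]]] * [t [f [p [q n]]] ++ [t [f [p [q n]]]]]] * [t [f [p [q n]]]]]

4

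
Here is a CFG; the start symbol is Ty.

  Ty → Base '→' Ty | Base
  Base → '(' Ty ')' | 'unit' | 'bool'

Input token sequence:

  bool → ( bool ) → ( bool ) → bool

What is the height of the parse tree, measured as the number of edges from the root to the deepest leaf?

[Ty [Base bool] → [Ty [Base ( [Ty [Base bool]] )] → [Ty [Base ( [Ty [Base bool]] )] → [Ty [Base bool]]]]]

6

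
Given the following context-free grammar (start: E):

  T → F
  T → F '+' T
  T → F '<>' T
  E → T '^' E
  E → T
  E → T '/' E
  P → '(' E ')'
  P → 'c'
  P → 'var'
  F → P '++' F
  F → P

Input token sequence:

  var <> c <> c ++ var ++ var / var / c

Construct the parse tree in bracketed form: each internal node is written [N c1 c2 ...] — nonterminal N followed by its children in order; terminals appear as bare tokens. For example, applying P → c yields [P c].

[E [T [F [P var]] <> [T [F [P c]] <> [T [F [P c] ++ [F [P var] ++ [F [P var]]]]]]] / [E [T [F [P var]]] / [E [T [F [P c]]]]]]

E
T / E
F <> T / E
P <> T / E
var <> T / E
var <> F <> T / E
var <> P <> T / E
var <> c <> T / E
var <> c <> F / E
var <> c <> P ++ F / E
var <> c <> c ++ F / E
var <> c <> c ++ P ++ F / E
var <> c <> c ++ var ++ F / E
var <> c <> c ++ var ++ P / E
var <> c <> c ++ var ++ var / E
var <> c <> c ++ var ++ var / T / E
var <> c <> c ++ var ++ var / F / E
var <> c <> c ++ var ++ var / P / E
var <> c <> c ++ var ++ var / var / E
var <> c <> c ++ var ++ var / var / T
var <> c <> c ++ var ++ var / var / F
var <> c <> c ++ var ++ var / var / P
var <> c <> c ++ var ++ var / var / c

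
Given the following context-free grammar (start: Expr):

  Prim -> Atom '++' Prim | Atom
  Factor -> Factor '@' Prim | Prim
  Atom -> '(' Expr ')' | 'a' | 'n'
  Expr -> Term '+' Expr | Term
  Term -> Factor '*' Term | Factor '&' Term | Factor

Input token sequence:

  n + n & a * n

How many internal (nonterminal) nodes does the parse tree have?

[Expr [Term [Factor [Prim [Atom n]]]] + [Expr [Term [Factor [Prim [Atom n]]] & [Term [Factor [Prim [Atom a]]] * [Term [Factor [Prim [Atom n]]]]]]]]

18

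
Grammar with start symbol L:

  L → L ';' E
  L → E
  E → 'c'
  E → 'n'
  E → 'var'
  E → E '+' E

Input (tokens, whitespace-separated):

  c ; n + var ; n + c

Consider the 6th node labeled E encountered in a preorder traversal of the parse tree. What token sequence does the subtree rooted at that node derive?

[L [L [L [E c]] ; [E [E n] + [E var]]] ; [E [E n] + [E c]]]

n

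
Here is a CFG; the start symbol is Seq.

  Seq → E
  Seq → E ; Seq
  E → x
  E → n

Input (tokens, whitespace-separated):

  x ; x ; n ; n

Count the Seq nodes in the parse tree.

4

[Seq [E x] ; [Seq [E x] ; [Seq [E n] ; [Seq [E n]]]]]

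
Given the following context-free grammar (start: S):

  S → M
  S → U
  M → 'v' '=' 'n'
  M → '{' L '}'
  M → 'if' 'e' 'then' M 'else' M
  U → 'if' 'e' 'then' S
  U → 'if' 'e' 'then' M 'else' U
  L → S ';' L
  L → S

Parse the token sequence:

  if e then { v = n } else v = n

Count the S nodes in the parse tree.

[S [M if e then [M { [L [S [M v = n]]] }] else [M v = n]]]

2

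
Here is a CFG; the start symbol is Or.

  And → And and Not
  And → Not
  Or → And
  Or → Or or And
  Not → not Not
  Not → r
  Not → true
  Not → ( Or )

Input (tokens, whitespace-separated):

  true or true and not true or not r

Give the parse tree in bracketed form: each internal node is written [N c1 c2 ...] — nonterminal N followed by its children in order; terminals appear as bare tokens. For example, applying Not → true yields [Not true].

[Or [Or [Or [And [Not true]]] or [And [And [Not true]] and [Not not [Not true]]]] or [And [Not not [Not r]]]]

Or
Or or And
Or or And or And
And or And or And
Not or And or And
true or And or And
true or And and Not or And
true or Not and Not or And
true or true and Not or And
true or true and not Not or And
true or true and not true or And
true or true and not true or Not
true or true and not true or not Not
true or true and not true or not r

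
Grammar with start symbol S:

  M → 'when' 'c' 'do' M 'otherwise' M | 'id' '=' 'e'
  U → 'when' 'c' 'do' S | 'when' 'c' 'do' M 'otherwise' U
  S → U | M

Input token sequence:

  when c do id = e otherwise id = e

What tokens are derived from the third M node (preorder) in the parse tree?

[S [M when c do [M id = e] otherwise [M id = e]]]

id = e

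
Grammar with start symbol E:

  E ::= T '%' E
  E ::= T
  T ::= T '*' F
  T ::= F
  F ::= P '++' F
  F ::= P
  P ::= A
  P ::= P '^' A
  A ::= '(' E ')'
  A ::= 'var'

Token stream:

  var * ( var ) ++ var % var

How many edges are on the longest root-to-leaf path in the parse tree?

[E [T [T [F [P [A var]]]] * [F [P [A ( [E [T [F [P [A var]]]]] )]] ++ [F [P [A var]]]]] % [E [T [F [P [A var]]]]]]

10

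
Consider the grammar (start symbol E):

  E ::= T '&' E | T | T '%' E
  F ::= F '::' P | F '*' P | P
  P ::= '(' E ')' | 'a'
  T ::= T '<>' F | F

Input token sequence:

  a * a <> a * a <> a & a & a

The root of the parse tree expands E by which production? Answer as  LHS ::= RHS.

E ::= T '&' E

[E [T [T [T [F [F [P a]] * [P a]]] <> [F [F [P a]] * [P a]]] <> [F [P a]]] & [E [T [F [P a]]] & [E [T [F [P a]]]]]]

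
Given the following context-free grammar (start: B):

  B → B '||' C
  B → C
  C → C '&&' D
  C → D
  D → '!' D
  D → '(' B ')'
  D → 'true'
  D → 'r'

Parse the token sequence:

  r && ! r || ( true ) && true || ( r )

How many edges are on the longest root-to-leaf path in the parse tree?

[B [B [B [C [C [D r]] && [D ! [D r]]]] || [C [C [D ( [B [C [D true]]] )]] && [D true]]] || [C [D ( [B [C [D r]]] )]]]

8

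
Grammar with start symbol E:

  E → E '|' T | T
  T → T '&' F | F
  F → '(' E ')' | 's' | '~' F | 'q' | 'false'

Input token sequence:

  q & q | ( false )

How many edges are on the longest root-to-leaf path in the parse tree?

6

[E [E [T [T [F q]] & [F q]]] | [T [F ( [E [T [F false]]] )]]]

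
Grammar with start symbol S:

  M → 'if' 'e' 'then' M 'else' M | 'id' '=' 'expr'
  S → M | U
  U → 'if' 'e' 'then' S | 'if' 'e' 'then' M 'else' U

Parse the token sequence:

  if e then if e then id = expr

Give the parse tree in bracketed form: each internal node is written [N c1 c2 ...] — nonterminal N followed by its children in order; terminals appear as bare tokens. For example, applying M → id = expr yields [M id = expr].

[S [U if e then [S [U if e then [S [M id = expr]]]]]]

S
U
if e then S
if e then U
if e then if e then S
if e then if e then M
if e then if e then id = expr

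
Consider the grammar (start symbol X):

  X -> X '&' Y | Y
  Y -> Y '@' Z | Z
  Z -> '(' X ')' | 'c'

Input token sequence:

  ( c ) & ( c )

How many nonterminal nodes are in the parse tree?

[X [X [Y [Z ( [X [Y [Z c]]] )]]] & [Y [Z ( [X [Y [Z c]]] )]]]

12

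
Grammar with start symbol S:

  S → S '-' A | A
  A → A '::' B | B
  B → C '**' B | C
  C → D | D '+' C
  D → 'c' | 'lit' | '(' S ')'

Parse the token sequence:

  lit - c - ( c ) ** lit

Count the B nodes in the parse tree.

5

[S [S [S [A [B [C [D lit]]]]] - [A [B [C [D c]]]]] - [A [B [C [D ( [S [A [B [C [D c]]]]] )]] ** [B [C [D lit]]]]]]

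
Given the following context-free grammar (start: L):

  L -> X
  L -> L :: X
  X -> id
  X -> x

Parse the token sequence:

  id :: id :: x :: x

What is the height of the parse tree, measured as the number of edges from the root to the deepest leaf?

[L [L [L [L [X id]] :: [X id]] :: [X x]] :: [X x]]

5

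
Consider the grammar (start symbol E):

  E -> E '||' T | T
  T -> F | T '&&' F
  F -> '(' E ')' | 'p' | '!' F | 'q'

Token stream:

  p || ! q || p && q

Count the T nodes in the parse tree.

[E [E [E [T [F p]]] || [T [F ! [F q]]]] || [T [T [F p]] && [F q]]]

4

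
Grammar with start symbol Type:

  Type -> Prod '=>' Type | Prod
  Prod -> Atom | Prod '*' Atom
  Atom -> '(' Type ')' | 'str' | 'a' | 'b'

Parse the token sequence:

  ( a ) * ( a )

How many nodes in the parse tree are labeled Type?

[Type [Prod [Prod [Atom ( [Type [Prod [Atom a]]] )]] * [Atom ( [Type [Prod [Atom a]]] )]]]

3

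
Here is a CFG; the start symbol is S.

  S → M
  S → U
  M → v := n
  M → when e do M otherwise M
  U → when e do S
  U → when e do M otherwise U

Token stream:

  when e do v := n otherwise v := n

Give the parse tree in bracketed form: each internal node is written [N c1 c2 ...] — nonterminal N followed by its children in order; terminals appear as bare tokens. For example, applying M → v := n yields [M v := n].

S
M
when e do M otherwise M
when e do v := n otherwise M
when e do v := n otherwise v := n

[S [M when e do [M v := n] otherwise [M v := n]]]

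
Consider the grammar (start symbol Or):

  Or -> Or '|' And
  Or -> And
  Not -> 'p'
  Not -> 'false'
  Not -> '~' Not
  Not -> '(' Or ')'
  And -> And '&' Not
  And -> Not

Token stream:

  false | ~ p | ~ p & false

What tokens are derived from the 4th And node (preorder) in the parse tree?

[Or [Or [Or [And [Not false]]] | [And [Not ~ [Not p]]]] | [And [And [Not ~ [Not p]]] & [Not false]]]

~ p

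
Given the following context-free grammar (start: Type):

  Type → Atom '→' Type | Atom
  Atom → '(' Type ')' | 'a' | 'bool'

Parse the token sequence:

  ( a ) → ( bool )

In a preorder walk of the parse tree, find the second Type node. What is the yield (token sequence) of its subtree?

a

[Type [Atom ( [Type [Atom a]] )] → [Type [Atom ( [Type [Atom bool]] )]]]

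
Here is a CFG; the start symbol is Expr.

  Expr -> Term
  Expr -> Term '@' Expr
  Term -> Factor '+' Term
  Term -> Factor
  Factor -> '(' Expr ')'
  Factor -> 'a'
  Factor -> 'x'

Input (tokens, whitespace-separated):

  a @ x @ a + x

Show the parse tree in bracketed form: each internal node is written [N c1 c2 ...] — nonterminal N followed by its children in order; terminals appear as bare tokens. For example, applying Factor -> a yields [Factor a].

[Expr [Term [Factor a]] @ [Expr [Term [Factor x]] @ [Expr [Term [Factor a] + [Term [Factor x]]]]]]

Expr
Term @ Expr
Factor @ Expr
a @ Expr
a @ Term @ Expr
a @ Factor @ Expr
a @ x @ Expr
a @ x @ Term
a @ x @ Factor + Term
a @ x @ a + Term
a @ x @ a + Factor
a @ x @ a + x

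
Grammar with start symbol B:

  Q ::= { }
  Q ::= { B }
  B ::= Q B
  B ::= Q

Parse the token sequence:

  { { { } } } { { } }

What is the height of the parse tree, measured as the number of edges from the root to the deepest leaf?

6

[B [Q { [B [Q { [B [Q { }]] }]] }] [B [Q { [B [Q { }]] }]]]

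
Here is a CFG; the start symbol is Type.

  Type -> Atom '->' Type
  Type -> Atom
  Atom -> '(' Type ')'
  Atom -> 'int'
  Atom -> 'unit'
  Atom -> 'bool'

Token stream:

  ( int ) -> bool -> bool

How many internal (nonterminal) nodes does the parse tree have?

[Type [Atom ( [Type [Atom int]] )] -> [Type [Atom bool] -> [Type [Atom bool]]]]

8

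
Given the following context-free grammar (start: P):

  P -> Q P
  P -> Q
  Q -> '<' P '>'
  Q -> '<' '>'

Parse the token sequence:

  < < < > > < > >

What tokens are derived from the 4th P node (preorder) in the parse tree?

< >

[P [Q < [P [Q < [P [Q < >]] >] [P [Q < >]]] >]]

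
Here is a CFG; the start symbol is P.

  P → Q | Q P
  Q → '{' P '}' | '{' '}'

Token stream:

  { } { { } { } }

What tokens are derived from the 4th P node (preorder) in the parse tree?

{ }

[P [Q { }] [P [Q { [P [Q { }] [P [Q { }]]] }]]]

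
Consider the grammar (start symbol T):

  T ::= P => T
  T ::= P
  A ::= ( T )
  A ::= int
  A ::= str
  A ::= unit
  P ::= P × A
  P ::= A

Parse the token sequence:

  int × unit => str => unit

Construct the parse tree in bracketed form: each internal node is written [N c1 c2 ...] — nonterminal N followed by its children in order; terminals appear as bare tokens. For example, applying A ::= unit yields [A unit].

T
P => T
P × A => T
A × A => T
int × A => T
int × unit => T
int × unit => P => T
int × unit => A => T
int × unit => str => T
int × unit => str => P
int × unit => str => A
int × unit => str => unit

[T [P [P [A int]] × [A unit]] => [T [P [A str]] => [T [P [A unit]]]]]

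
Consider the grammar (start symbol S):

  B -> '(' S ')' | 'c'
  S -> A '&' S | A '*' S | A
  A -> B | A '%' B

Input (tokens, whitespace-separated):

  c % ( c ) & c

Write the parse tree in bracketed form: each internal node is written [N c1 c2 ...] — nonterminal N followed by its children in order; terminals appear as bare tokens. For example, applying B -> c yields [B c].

[S [A [A [B c]] % [B ( [S [A [B c]]] )]] & [S [A [B c]]]]

S
A & S
A % B & S
B % B & S
c % B & S
c % ( S ) & S
c % ( A ) & S
c % ( B ) & S
c % ( c ) & S
c % ( c ) & A
c % ( c ) & B
c % ( c ) & c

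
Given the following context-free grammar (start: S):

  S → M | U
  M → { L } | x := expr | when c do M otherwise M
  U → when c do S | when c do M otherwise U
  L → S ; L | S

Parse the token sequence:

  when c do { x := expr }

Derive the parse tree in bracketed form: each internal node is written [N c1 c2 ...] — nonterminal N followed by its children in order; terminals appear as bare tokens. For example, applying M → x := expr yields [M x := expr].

S
U
when c do S
when c do M
when c do { L }
when c do { S }
when c do { M }
when c do { x := expr }

[S [U when c do [S [M { [L [S [M x := expr]]] }]]]]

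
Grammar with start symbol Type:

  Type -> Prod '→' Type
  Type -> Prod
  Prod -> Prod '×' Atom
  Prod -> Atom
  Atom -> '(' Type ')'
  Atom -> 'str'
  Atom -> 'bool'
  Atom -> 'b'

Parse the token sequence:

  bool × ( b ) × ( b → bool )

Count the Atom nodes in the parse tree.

[Type [Prod [Prod [Prod [Atom bool]] × [Atom ( [Type [Prod [Atom b]]] )]] × [Atom ( [Type [Prod [Atom b]] → [Type [Prod [Atom bool]]]] )]]]

6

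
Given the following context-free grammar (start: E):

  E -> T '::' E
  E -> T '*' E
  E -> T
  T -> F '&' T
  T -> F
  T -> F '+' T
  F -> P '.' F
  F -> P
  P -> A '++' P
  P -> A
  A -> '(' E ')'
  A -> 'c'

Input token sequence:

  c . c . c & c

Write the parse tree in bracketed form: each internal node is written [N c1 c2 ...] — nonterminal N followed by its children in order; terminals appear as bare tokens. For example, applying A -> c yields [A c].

[E [T [F [P [A c]] . [F [P [A c]] . [F [P [A c]]]]] & [T [F [P [A c]]]]]]

E
T
F & T
P . F & T
A . F & T
c . F & T
c . P . F & T
c . A . F & T
c . c . F & T
c . c . P & T
c . c . A & T
c . c . c & T
c . c . c & F
c . c . c & P
c . c . c & A
c . c . c & c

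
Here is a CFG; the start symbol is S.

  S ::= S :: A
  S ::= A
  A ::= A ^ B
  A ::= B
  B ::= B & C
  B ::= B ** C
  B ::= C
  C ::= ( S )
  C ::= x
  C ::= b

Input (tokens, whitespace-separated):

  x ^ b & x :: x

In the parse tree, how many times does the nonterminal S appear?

[S [S [A [A [B [C x]]] ^ [B [B [C b]] & [C x]]]] :: [A [B [C x]]]]

2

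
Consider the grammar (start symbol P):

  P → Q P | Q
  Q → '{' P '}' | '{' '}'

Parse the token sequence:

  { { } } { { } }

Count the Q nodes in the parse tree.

4

[P [Q { [P [Q { }]] }] [P [Q { [P [Q { }]] }]]]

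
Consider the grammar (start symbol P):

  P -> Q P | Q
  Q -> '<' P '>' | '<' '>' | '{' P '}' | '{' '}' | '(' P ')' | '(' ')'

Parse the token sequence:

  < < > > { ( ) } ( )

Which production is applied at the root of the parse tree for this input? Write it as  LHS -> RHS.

P -> Q P

[P [Q < [P [Q < >]] >] [P [Q { [P [Q ( )]] }] [P [Q ( )]]]]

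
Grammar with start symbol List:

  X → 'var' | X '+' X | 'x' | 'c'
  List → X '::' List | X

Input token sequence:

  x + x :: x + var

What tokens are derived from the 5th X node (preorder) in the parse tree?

x

[List [X [X x] + [X x]] :: [List [X [X x] + [X var]]]]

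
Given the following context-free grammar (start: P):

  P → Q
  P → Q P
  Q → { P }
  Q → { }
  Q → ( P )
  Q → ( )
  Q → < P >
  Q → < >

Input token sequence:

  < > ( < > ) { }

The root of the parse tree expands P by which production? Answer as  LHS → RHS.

P → Q P

[P [Q < >] [P [Q ( [P [Q < >]] )] [P [Q { }]]]]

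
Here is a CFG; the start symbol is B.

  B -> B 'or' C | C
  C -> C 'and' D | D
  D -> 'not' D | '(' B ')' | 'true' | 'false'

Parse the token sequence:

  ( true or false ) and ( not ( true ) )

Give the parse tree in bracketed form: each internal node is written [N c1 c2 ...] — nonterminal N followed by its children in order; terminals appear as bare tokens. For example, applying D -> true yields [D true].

[B [C [C [D ( [B [B [C [D true]]] or [C [D false]]] )]] and [D ( [B [C [D not [D ( [B [C [D true]]] )]]]] )]]]

B
C
C and D
D and D
( B ) and D
( B or C ) and D
( C or C ) and D
( D or C ) and D
( true or C ) and D
( true or D ) and D
( true or false ) and D
( true or false ) and ( B )
( true or false ) and ( C )
( true or false ) and ( D )
( true or false ) and ( not D )
( true or false ) and ( not ( B ) )
( true or false ) and ( not ( C ) )
( true or false ) and ( not ( D ) )
( true or false ) and ( not ( true ) )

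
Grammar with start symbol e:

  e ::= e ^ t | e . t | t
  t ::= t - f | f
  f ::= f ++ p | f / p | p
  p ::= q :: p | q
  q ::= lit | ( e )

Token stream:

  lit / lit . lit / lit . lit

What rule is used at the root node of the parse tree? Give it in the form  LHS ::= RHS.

[e [e [e [t [f [f [p [q lit]]] / [p [q lit]]]]] . [t [f [f [p [q lit]]] / [p [q lit]]]]] . [t [f [p [q lit]]]]]

e ::= e . t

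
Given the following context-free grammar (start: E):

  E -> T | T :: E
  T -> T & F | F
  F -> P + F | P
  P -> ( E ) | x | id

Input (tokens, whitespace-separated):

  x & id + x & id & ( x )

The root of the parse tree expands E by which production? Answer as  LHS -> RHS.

[E [T [T [T [T [F [P x]]] & [F [P id] + [F [P x]]]] & [F [P id]]] & [F [P ( [E [T [F [P x]]]] )]]]]

E -> T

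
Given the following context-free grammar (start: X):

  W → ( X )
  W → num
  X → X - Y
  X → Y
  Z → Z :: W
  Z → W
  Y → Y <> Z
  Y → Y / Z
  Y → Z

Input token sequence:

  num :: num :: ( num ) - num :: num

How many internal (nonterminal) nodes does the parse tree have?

[X [X [Y [Z [Z [Z [W num]] :: [W num]] :: [W ( [X [Y [Z [W num]]]] )]]]] - [Y [Z [Z [W num]] :: [W num]]]]

18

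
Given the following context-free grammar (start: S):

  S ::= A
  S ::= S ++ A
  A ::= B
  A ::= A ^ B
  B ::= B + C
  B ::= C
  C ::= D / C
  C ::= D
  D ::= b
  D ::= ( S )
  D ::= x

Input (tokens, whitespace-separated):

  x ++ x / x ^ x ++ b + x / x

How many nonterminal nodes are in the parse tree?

26

[S [S [S [A [B [C [D x]]]]] ++ [A [A [B [C [D x] / [C [D x]]]]] ^ [B [C [D x]]]]] ++ [A [B [B [C [D b]]] + [C [D x] / [C [D x]]]]]]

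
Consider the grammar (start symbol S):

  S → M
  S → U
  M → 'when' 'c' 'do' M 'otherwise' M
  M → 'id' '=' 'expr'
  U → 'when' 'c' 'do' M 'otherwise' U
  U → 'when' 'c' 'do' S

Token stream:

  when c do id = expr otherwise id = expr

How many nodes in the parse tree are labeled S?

1

[S [M when c do [M id = expr] otherwise [M id = expr]]]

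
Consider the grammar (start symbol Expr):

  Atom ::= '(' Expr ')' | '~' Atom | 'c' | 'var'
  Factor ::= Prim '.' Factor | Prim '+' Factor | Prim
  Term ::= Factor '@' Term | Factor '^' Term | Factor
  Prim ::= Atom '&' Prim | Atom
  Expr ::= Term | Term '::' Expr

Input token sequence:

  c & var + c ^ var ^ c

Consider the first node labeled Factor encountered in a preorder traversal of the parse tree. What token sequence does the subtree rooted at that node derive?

c & var + c

[Expr [Term [Factor [Prim [Atom c] & [Prim [Atom var]]] + [Factor [Prim [Atom c]]]] ^ [Term [Factor [Prim [Atom var]]] ^ [Term [Factor [Prim [Atom c]]]]]]]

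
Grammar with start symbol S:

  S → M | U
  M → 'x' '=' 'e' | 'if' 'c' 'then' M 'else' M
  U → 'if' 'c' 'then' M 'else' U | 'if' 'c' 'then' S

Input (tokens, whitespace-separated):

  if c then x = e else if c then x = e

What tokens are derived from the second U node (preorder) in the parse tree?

[S [U if c then [M x = e] else [U if c then [S [M x = e]]]]]

if c then x = e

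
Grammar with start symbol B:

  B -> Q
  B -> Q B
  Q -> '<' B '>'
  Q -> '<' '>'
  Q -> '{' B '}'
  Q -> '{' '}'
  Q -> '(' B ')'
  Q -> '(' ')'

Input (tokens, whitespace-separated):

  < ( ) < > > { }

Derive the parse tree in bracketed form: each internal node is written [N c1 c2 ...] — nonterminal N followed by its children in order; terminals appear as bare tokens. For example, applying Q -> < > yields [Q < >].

B
Q B
< B > B
< Q B > B
< ( ) B > B
< ( ) Q > B
< ( ) < > > B
< ( ) < > > Q
< ( ) < > > { }

[B [Q < [B [Q ( )] [B [Q < >]]] >] [B [Q { }]]]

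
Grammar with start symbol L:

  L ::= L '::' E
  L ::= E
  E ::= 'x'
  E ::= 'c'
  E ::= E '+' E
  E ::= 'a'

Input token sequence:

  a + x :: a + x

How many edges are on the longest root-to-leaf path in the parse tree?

4

[L [L [E [E a] + [E x]]] :: [E [E a] + [E x]]]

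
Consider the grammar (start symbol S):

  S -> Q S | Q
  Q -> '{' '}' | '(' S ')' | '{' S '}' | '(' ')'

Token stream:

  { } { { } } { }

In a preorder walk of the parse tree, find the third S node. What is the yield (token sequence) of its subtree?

[S [Q { }] [S [Q { [S [Q { }]] }] [S [Q { }]]]]

{ }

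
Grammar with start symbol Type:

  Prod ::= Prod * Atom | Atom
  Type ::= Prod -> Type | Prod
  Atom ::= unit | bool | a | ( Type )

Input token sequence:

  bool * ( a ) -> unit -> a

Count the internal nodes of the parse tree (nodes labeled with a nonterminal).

14

[Type [Prod [Prod [Atom bool]] * [Atom ( [Type [Prod [Atom a]]] )]] -> [Type [Prod [Atom unit]] -> [Type [Prod [Atom a]]]]]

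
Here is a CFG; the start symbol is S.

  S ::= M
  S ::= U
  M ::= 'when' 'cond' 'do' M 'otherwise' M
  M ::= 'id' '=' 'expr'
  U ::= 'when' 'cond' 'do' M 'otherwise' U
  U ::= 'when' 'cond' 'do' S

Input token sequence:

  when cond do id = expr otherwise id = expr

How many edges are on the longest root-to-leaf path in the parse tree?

[S [M when cond do [M id = expr] otherwise [M id = expr]]]

3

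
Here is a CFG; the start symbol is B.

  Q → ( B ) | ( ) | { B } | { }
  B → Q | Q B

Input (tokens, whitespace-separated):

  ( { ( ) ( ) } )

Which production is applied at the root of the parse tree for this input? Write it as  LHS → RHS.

B → Q

[B [Q ( [B [Q { [B [Q ( )] [B [Q ( )]]] }]] )]]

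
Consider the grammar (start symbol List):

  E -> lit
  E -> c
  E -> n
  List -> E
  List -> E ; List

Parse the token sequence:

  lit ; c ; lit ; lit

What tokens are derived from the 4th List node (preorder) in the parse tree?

lit

[List [E lit] ; [List [E c] ; [List [E lit] ; [List [E lit]]]]]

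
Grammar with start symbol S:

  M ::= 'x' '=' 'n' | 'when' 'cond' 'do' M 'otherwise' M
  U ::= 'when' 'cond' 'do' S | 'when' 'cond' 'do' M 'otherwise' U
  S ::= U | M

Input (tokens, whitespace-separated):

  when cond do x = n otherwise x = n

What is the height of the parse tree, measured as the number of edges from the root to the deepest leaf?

[S [M when cond do [M x = n] otherwise [M x = n]]]

3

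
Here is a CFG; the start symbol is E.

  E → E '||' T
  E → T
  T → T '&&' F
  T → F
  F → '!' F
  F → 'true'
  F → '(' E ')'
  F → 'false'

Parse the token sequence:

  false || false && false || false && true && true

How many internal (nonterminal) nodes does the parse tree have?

15

[E [E [E [T [F false]]] || [T [T [F false]] && [F false]]] || [T [T [T [F false]] && [F true]] && [F true]]]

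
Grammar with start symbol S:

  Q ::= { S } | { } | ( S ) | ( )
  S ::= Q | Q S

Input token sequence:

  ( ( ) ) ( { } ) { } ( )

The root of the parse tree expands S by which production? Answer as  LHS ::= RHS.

S ::= Q S

[S [Q ( [S [Q ( )]] )] [S [Q ( [S [Q { }]] )] [S [Q { }] [S [Q ( )]]]]]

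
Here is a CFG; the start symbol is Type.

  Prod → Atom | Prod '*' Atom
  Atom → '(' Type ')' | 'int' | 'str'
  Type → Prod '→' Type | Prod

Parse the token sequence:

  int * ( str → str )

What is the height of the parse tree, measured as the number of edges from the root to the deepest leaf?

[Type [Prod [Prod [Atom int]] * [Atom ( [Type [Prod [Atom str]] → [Type [Prod [Atom str]]]] )]]]

7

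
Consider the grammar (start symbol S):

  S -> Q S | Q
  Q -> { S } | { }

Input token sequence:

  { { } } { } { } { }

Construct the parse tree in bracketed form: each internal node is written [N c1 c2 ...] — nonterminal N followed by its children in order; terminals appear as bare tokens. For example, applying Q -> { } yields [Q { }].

[S [Q { [S [Q { }]] }] [S [Q { }] [S [Q { }] [S [Q { }]]]]]

S
Q S
{ S } S
{ Q } S
{ { } } S
{ { } } Q S
{ { } } { } S
{ { } } { } Q S
{ { } } { } { } S
{ { } } { } { } Q
{ { } } { } { } { }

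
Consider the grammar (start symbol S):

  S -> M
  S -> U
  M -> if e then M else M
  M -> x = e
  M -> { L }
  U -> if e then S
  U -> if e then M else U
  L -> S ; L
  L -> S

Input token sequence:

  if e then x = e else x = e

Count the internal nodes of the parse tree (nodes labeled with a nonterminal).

[S [M if e then [M x = e] else [M x = e]]]

4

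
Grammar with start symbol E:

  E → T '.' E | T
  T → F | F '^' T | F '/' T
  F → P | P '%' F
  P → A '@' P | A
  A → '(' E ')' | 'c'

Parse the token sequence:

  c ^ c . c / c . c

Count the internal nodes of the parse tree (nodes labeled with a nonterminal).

[E [T [F [P [A c]]] ^ [T [F [P [A c]]]]] . [E [T [F [P [A c]]] / [T [F [P [A c]]]]] . [E [T [F [P [A c]]]]]]]

23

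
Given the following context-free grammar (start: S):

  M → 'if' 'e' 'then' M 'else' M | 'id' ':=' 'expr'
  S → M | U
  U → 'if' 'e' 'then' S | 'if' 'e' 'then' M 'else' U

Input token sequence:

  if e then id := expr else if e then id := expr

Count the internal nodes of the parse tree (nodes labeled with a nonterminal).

6

[S [U if e then [M id := expr] else [U if e then [S [M id := expr]]]]]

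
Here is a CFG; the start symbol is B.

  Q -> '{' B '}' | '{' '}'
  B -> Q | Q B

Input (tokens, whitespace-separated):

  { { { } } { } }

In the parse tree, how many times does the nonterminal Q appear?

[B [Q { [B [Q { [B [Q { }]] }] [B [Q { }]]] }]]

4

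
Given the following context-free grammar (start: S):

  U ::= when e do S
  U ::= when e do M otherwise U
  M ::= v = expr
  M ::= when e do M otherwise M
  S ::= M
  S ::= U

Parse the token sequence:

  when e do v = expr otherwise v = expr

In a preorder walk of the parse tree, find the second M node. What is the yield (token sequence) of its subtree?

[S [M when e do [M v = expr] otherwise [M v = expr]]]

v = expr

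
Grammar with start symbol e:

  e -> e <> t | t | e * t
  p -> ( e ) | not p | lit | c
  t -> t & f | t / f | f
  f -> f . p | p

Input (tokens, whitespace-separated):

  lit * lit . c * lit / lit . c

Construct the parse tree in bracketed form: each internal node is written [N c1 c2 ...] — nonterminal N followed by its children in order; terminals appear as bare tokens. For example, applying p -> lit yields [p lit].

e
e * t
e * t * t
t * t * t
f * t * t
p * t * t
lit * t * t
lit * f * t
lit * f . p * t
lit * p . p * t
lit * lit . p * t
lit * lit . c * t
lit * lit . c * t / f
lit * lit . c * f / f
lit * lit . c * p / f
lit * lit . c * lit / f
lit * lit . c * lit / f . p
lit * lit . c * lit / p . p
lit * lit . c * lit / lit . p
lit * lit . c * lit / lit . c

[e [e [e [t [f [p lit]]]] * [t [f [f [p lit]] . [p c]]]] * [t [t [f [p lit]]] / [f [f [p lit]] . [p c]]]]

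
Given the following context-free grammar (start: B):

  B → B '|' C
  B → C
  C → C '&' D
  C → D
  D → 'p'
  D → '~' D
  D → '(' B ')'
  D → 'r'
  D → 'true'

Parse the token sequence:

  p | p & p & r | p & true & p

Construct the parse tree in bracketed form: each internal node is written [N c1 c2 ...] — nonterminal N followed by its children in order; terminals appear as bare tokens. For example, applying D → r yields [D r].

B
B | C
B | C | C
C | C | C
D | C | C
p | C | C
p | C & D | C
p | C & D & D | C
p | D & D & D | C
p | p & D & D | C
p | p & p & D | C
p | p & p & r | C
p | p & p & r | C & D
p | p & p & r | C & D & D
p | p & p & r | D & D & D
p | p & p & r | p & D & D
p | p & p & r | p & true & D
p | p & p & r | p & true & p

[B [B [B [C [D p]]] | [C [C [C [D p]] & [D p]] & [D r]]] | [C [C [C [D p]] & [D true]] & [D p]]]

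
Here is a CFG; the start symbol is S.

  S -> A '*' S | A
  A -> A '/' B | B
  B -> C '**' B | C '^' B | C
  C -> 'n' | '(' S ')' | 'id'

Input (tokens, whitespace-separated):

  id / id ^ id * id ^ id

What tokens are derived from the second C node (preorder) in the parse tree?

id

[S [A [A [B [C id]]] / [B [C id] ^ [B [C id]]]] * [S [A [B [C id] ^ [B [C id]]]]]]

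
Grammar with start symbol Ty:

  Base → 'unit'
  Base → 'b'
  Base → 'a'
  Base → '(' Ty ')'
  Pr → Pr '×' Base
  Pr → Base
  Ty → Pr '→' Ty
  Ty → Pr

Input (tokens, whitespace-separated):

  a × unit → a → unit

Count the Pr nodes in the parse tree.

[Ty [Pr [Pr [Base a]] × [Base unit]] → [Ty [Pr [Base a]] → [Ty [Pr [Base unit]]]]]

4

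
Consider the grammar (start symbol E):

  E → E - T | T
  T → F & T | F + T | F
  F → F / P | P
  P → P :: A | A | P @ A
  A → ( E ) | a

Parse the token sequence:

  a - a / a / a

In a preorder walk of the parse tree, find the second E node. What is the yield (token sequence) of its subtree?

[E [E [T [F [P [A a]]]]] - [T [F [F [F [P [A a]]] / [P [A a]]] / [P [A a]]]]]

a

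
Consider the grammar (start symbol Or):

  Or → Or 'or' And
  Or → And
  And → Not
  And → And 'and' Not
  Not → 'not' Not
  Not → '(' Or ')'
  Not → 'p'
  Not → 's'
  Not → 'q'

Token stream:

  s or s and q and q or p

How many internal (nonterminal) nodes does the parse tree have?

[Or [Or [Or [And [Not s]]] or [And [And [And [Not s]] and [Not q]] and [Not q]]] or [And [Not p]]]

13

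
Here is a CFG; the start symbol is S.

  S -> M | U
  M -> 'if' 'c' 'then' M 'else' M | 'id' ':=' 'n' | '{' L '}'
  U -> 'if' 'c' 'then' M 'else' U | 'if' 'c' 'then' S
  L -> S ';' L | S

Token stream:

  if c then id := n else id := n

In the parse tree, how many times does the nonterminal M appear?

3

[S [M if c then [M id := n] else [M id := n]]]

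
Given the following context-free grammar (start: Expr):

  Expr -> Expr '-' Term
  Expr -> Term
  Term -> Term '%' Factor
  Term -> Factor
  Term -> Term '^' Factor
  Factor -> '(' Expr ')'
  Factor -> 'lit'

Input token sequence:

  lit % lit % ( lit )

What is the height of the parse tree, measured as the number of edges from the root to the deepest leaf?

6

[Expr [Term [Term [Term [Factor lit]] % [Factor lit]] % [Factor ( [Expr [Term [Factor lit]]] )]]]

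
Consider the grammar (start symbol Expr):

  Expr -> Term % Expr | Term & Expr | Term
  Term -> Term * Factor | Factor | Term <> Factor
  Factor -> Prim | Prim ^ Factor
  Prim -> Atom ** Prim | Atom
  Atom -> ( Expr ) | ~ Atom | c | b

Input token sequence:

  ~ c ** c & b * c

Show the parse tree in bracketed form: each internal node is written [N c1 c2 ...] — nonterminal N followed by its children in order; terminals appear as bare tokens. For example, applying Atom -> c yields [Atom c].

[Expr [Term [Factor [Prim [Atom ~ [Atom c]] ** [Prim [Atom c]]]]] & [Expr [Term [Term [Factor [Prim [Atom b]]]] * [Factor [Prim [Atom c]]]]]]

Expr
Term & Expr
Factor & Expr
Prim & Expr
Atom ** Prim & Expr
~ Atom ** Prim & Expr
~ c ** Prim & Expr
~ c ** Atom & Expr
~ c ** c & Expr
~ c ** c & Term
~ c ** c & Term * Factor
~ c ** c & Factor * Factor
~ c ** c & Prim * Factor
~ c ** c & Atom * Factor
~ c ** c & b * Factor
~ c ** c & b * Prim
~ c ** c & b * Atom
~ c ** c & b * c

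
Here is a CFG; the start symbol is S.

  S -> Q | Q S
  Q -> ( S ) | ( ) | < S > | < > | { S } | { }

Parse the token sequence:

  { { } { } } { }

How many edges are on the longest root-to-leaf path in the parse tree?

[S [Q { [S [Q { }] [S [Q { }]]] }] [S [Q { }]]]

5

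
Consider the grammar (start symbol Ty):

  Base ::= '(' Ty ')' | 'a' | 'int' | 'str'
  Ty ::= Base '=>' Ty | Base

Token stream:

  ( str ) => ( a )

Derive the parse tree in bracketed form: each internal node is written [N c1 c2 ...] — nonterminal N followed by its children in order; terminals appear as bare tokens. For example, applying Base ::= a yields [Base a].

Ty
Base => Ty
( Ty ) => Ty
( Base ) => Ty
( str ) => Ty
( str ) => Base
( str ) => ( Ty )
( str ) => ( Base )
( str ) => ( a )

[Ty [Base ( [Ty [Base str]] )] => [Ty [Base ( [Ty [Base a]] )]]]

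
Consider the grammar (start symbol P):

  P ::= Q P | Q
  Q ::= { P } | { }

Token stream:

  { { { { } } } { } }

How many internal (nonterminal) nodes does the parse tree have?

10

[P [Q { [P [Q { [P [Q { [P [Q { }]] }]] }] [P [Q { }]]] }]]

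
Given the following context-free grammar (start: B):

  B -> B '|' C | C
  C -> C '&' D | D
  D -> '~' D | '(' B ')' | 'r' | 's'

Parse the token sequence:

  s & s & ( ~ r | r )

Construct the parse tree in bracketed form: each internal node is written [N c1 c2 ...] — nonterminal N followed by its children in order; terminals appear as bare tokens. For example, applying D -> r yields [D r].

[B [C [C [C [D s]] & [D s]] & [D ( [B [B [C [D ~ [D r]]]] | [C [D r]]] )]]]

B
C
C & D
C & D & D
D & D & D
s & D & D
s & s & D
s & s & ( B )
s & s & ( B | C )
s & s & ( C | C )
s & s & ( D | C )
s & s & ( ~ D | C )
s & s & ( ~ r | C )
s & s & ( ~ r | D )
s & s & ( ~ r | r )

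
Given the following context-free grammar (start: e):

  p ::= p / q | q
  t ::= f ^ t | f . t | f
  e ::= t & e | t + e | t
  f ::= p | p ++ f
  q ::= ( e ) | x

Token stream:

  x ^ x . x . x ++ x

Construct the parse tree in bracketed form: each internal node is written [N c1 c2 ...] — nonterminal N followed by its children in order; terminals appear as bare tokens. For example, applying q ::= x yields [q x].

e
t
f ^ t
p ^ t
q ^ t
x ^ t
x ^ f . t
x ^ p . t
x ^ q . t
x ^ x . t
x ^ x . f . t
x ^ x . p . t
x ^ x . q . t
x ^ x . x . t
x ^ x . x . f
x ^ x . x . p ++ f
x ^ x . x . q ++ f
x ^ x . x . x ++ f
x ^ x . x . x ++ p
x ^ x . x . x ++ q
x ^ x . x . x ++ x

[e [t [f [p [q x]]] ^ [t [f [p [q x]]] . [t [f [p [q x]]] . [t [f [p [q x]] ++ [f [p [q x]]]]]]]]]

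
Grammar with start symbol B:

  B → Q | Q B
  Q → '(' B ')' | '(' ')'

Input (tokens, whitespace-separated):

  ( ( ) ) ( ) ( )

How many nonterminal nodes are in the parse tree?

[B [Q ( [B [Q ( )]] )] [B [Q ( )] [B [Q ( )]]]]

8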